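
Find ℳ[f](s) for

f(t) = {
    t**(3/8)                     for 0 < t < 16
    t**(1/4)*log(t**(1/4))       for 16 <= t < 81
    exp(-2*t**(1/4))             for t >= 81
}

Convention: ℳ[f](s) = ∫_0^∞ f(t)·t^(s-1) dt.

remove the power substitution first: t**(3/4) on [0, 4); sqrt(t)*log(sqrt(t)) on [4, 9); exp(-2*sqrt(t)) on [9, ∞)
remove the power substitution first: t**(3/2) on [0, 2); t*log(t) on [2, 3); exp(-2*t) on [3, ∞)
linearity at 16, 81 turns ℳ[f](s) into 3 summed integrals
on [0, 16): add ∫ t**(3/8)·t^(s-1) dt
segment 16 to 81 holds t**(1/4)*log(t**(1/4)); add its integral
on [81, ∞) integrate f = exp(-2*t**(1/4)) against the kernel

4*(12*104976**s*s*(8*s + 3)*log(3) - 3*104976**s*(8*s + 3) + 3*104976**s*(8*s + 3)*log(3) - 8*20736**s*s*(8*s + 3)*log(2) - 2*20736**s*(8*s + 3)*log(2) + 2*20736**s*(8*s + 3) + 4*sqrt(2)*20736**s*(16*s**2 + 8*s + 1) + 81**s*(8*s + 3)*(16*s**2 + 8*s + 1)*uppergamma(4*s, 6))/(1296**s*(8*s + 3)*(16*s**2 + 8*s + 1))
  Re(s) > -3/8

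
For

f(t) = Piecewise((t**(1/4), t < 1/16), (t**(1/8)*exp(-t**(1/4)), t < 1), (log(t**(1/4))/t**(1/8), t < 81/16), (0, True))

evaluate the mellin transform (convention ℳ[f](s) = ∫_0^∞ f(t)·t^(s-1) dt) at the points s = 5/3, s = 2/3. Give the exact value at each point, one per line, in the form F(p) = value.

F(5/3) = -4*uppergamma(43/6, 1) - 6561*2**(5/6)*3**(1/6)/10952 + 3*2**(1/3)/1472 + 144/1369 + log(3**(2187*2**(5/6)*3**(1/6)/592)/2**(2187*2**(5/6)*3**(1/6)/592)) + 4*uppergamma(43/6, 1/2)
F(2/3) = -4*uppergamma(19/6, 1) - 162*2**(5/6)*3**(1/6)/169 + 3*2**(1/3)/44 + 144/169 + log(3**(27*2**(5/6)*3**(1/6)/13)/2**(27*2**(5/6)*3**(1/6)/13)) + 4*uppergamma(19/6, 1/2)

remove the power substitution first: sqrt(t) on [0, 1/4); t**(1/4)*exp(-sqrt(t)) on [1/4, 1); log(sqrt(t))/t**(1/4) on [1, 9/4)
peel off the power substitution: t on [0, 1/2); sqrt(t)*exp(-t) on [1/2, 1); log(t)/sqrt(t) on [1, 3/2)
invert the shared t-power to get sqrt(t) on [0, 1/2); exp(-t) on [1/2, 1); log(t)/t on [1, 3/2)
cuts at 1/16, 1: linearity sums the 3 kernel integrals
over [0, 1/16), the kernel integral of t**(1/4) enters the sum
∫ over [1/16, 1) of t**(1/8)*exp(-t**(1/4))·t^(s-1) joins the sum
on [1, 81/16): add ∫ log(t**(1/4))/t**(1/8)·t^(s-1) dt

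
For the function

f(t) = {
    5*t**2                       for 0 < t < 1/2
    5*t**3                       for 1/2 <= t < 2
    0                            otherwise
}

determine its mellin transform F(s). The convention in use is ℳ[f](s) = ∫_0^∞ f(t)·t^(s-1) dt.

5*(64*2**(2*s)*(s + 2) + s + 4)/(8*2**s*(s + 2)*(s + 3))
  Re(s) > -2

the 2 pieces separated at 1/2 each add one integral
over [0, 1/2), the kernel integral of 5*t**2 enters the sum
on [1/2, 2) integrate f = 5*t**3 against the kernel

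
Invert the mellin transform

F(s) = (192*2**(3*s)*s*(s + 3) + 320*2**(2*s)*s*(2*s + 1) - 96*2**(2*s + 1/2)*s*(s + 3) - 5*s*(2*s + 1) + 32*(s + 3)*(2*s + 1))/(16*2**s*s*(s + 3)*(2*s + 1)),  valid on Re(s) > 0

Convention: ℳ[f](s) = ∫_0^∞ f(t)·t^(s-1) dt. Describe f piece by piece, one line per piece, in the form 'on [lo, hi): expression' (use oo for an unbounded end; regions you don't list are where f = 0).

on [0, 1/2): 2
on [1/2, 2): 5*t**3/2
on [2, 4): 3*sqrt(t)

summing 3 kernel integrals split by 1/2, 2 yields ℳ[f](s)
∫ over [0, 1/2) of 2·t^(s-1) joins the sum
piece [1/2, 2): integrate 5*t**3/2 against the kernel
[2, 4) adds the kernel integral of 3*sqrt(t)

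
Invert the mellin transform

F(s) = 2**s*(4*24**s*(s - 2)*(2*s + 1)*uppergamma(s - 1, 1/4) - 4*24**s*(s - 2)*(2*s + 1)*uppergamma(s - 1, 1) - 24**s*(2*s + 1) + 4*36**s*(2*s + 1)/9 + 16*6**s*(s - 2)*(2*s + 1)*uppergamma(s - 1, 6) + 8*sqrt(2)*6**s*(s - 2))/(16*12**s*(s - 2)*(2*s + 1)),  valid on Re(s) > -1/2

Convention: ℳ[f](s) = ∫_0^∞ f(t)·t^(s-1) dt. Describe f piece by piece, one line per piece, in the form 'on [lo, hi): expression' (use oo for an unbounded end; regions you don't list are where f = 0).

peel off the shared t-power: sqrt(2)*t**(3/2)/4 on [0, 1); exp(-t/4) on [1, 4); 1/t on [4, 6); …
the common scale on t comes off first: t**(3/2) on [0, 1/2); exp(-t/2) on [1/2, 2); 1/(2*t) on [2, 3); …
linearity at 1, 4, 6 turns ℳ[f](s) into 4 summed integrals
the [0, 1) slice contributes ∫ sqrt(2)*sqrt(t)/4·t^(s-1) dt
over [1, 4), the kernel integral of exp(-t/4)/t enters the sum
[4, 6) adds the kernel integral of t**(-2)
between 6 and ∞ the integrand is exp(-t)/t·t^(s-1)

on [0, 1): sqrt(2)*sqrt(t)/4
on [1, 4): exp(-t/4)/t
on [4, 6): t**(-2)
on [6, oo): exp(-t)/t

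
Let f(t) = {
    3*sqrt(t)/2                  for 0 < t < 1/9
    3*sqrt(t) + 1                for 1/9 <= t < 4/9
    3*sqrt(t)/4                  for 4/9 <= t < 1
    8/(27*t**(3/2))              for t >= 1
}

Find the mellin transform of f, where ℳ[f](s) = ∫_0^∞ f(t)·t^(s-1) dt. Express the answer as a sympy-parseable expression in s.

peel off the power substitution: 3*t/2 on [0, 1/3); 3*t + 1 on [1/3, 2/3); 3*t/4 on [2/3, 1); …
reversing the common scale on t: t on [0, 1/2); 2*t + 1 on [1/2, 1); t/2 on [1, 3/2); …
f breaks at 1/9, 4/9, 1 into 4 integrals to sum
segment [0, 1/9) carries 3*sqrt(t)/2; integrate it
on [1/9, 4/9) integrate f = (3*sqrt(t) + 1) against the kernel
on [4/9, 1): add ∫ 3*sqrt(t)/4·t^(s-1) dt
∫ 8/(27*t**(3/2))·t^(s-1) over [1, ∞)

(270*2**(2*s)*s*(2*s - 3) + 54*2**(2*s)*(2*s - 3) + 81*3**(2*s)*s*(2*s - 3) - 32*9**s*s*(2*s + 1) - 162*s*(2*s - 3) - 108*s + 162)/(54*3**(2*s)*s*(2*s - 3)*(2*s + 1))
  -1/2 < Re(s) < 3/2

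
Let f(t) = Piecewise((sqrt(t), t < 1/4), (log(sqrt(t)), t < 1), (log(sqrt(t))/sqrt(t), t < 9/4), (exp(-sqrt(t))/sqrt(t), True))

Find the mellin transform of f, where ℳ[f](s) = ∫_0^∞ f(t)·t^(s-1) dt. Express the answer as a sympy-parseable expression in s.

remove the power substitution first: t on [0, 1/2); log(t) on [1/2, 1); log(t)/t on [1, 3/2); …
strip the shared t-power: t**2 on [0, 1/2); t*log(t) on [1/2, 1); log(t) on [1, 3/2); …
the 4 pieces separated at 1/4, 1, 9/4 each add one integral
on [0, 1/4): add ∫ sqrt(t)·t^(s-1) dt
for t in [1/4, 1): the term is ∫ log(sqrt(t))·t^(s-1)
between 1 and 9/4 the integrand is log(sqrt(t))/sqrt(t)·t^(s-1)
on [9/4, ∞): add ∫ exp(-sqrt(t))/sqrt(t)·t^(s-1) dt

(96*2**(2*s)*s**5*uppergamma(2*s - 1, 3/2) - 48*2**(2*s)*s**4*uppergamma(2*s - 1, 3/2) - 24*2**(2*s)*s**3*uppergamma(2*s - 1, 3/2) + 12*2**(2*s)*s**2*uppergamma(2*s - 1, 3/2) + 24*2**(2*s)*s**2 + 6*2**(2*s)*s - 3*2**(2*s) + 3**(2*s)*s**4*(-32*log(2) + 32*log(3)) - 16*3**(2*s)*s**3 - 8*3**(2*s)*s**2 + 3**(2*s)*s**2*(-8*log(3) + 8*log(2)) + 24*s**4 + 48*s**4*log(2) - 24*s**3*log(2) - 12*s**2*log(2) - 6*s**2 - 6*s + 6*s*log(2) + 3)/(6*4**s*s**2*(8*s**3 - 4*s**2 - 2*s + 1))
  Re(s) > -1/2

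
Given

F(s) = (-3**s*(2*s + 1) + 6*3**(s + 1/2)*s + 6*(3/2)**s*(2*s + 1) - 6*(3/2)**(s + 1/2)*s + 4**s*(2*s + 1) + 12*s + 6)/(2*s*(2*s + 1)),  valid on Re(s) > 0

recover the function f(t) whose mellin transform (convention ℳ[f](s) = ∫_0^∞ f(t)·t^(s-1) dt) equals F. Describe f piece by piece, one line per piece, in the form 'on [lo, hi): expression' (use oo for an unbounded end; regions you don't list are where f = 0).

on [0, 1): 6
on [1, 3/2): 3
on [3/2, 3): 3*sqrt(t)/2
on [3, 4): 1/2

split f at 1, 3/2, 3: ℳ[f](s) collects 4 kernel integrals
∫ over [0, 1) of 6·t^(s-1) joins the sum
∫ 3·t^(s-1) over [1, 3/2)
over [3/2, 3), the kernel integral of 3*sqrt(t)/2 enters the sum
over [3, 4), the kernel integral of 1/2 enters the sum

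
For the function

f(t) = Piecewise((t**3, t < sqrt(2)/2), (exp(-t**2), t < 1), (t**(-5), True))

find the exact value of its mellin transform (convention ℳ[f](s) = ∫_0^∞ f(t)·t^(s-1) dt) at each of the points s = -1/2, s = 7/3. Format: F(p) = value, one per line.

F(-1/2) = -uppergamma(-1/4, 1)/2 + 2**(3/4)/10 + 2/11 + uppergamma(-1/4, 1/2)/2
F(7/3) = -uppergamma(7/6, 1)/2 + 3*2**(1/3)/128 + uppergamma(7/6, 1/2)/2 + 3/8

strip the power substitution: t**(3/2) on [0, 1/2); exp(-t) on [1/2, 1); t**(-5/2) on [1, ∞)
the 3 pieces separated at sqrt(2)/2, 1 each add one integral
over [0, sqrt(2)/2), the kernel integral of t**3 enters the sum
between sqrt(2)/2 and 1 the integrand is exp(-t**2)·t^(s-1)
over [1, ∞), the kernel integral of t**(-5) enters the sum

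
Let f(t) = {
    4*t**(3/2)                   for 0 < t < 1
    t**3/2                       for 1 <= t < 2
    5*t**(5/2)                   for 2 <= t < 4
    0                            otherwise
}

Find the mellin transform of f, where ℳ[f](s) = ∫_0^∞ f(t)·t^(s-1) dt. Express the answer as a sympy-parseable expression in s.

(640*2**(2*s)*(s + 3)*(2*s + 3) + 8*2**s*(2*s + 3)*(2*s + 5) - 80*2**(s + 1/2)*(s + 3)*(2*s + 3) + 16*(s + 3)*(2*s + 5) - (2*s + 3)*(2*s + 5))/(2*(s + 3)*(2*s + 3)*(2*s + 5))
  Re(s) > -3/2

cuts at 1, 2: linearity sums the 3 kernel integrals
for t in [0, 1): the term is ∫ 4*t**(3/2)·t^(s-1)
∫ t**3/2·t^(s-1) over [1, 2)
the [2, 4) slice contributes ∫ 5*t**(5/2)·t^(s-1) dt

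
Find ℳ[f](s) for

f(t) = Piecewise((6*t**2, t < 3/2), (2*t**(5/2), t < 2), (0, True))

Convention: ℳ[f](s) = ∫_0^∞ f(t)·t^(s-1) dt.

2*(2*2**(s + 5/2)*(s + 2) + 3*(3/2)**(s + 2)*(2*s + 5) - 2*(3/2)**(s + 5/2)*(s + 2))/((s + 2)*(2*s + 5))
  Re(s) > -2

f breaks at 3/2 into 2 integrals to sum
segment [0, 3/2) carries 6*t**2; integrate it
the [3/2, 2) slice contributes ∫ 2*t**(5/2)·t^(s-1) dt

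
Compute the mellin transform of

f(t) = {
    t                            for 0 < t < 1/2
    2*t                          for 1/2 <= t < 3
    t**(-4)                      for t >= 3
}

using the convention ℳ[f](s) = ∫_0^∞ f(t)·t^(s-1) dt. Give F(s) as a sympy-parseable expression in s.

(970*6**s*s - 3890*6**s - 81*s + 324)/(162*2**s*(s**2 - 3*s - 4))
  -1 < Re(s) < 4

f breaks at 1/2, 3 into 3 integrals to sum
segment [0, 1/2) carries t; integrate it
for t in [1/2, 3): the term is ∫ 2*t·t^(s-1)
[3, ∞) adds the kernel integral of t**(-4)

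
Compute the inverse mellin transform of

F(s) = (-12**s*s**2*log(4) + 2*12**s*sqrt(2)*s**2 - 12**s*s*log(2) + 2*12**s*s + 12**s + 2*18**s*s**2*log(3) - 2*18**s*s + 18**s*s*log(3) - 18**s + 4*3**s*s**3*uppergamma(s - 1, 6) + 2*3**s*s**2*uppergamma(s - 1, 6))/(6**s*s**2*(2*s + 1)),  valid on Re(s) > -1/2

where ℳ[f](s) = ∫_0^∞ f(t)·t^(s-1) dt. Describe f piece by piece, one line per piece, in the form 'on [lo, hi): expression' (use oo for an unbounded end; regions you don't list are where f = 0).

strip the shared t-power: t**(3/2) on [0, 2); t*log(t) on [2, 3); exp(-2*t) on [3, ∞)
along the cuts 2, 3, ℳ[f](s) splits into 3 integrals
∫ over [0, 2) of sqrt(t)·t^(s-1) joins the sum
[2, 3) adds the kernel integral of log(t)
segment [3, ∞) carries exp(-2*t)/t; integrate it

on [0, 2): sqrt(t)
on [2, 3): log(t)
on [3, oo): exp(-2*t)/t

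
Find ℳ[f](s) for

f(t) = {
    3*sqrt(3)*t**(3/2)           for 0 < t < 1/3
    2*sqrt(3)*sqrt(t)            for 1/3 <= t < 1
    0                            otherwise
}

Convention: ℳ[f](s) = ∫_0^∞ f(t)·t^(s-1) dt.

remove the common scale on t first: 2*sqrt(2)*t**(3/2) on [0, 1/2); 2*sqrt(2)*sqrt(t) on [1/2, 3/2)
invert the common scale on t to get t**(3/2) on [0, 1); 2*sqrt(t) on [1, 3)
summing 2 kernel integrals split by 1/3 yields ℳ[f](s)
[0, 1/3) adds the kernel integral of 3*sqrt(3)*t**(3/2)
for t in [1/3, 1): the term is ∫ 2*sqrt(3)*sqrt(t)·t^(s-1)

(4*sqrt(3)*3**s*(2*s + 3) - 4*s - 10)/(3**s*(2*s + 1)*(2*s + 3))
  Re(s) > -3/2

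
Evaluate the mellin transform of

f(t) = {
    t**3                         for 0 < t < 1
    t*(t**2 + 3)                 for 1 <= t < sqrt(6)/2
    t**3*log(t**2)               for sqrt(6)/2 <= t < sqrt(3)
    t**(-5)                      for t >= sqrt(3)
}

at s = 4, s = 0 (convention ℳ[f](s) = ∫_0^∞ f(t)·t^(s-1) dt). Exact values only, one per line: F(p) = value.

invert the shared t-power to get t**2 on [0, 1); t**2 + 3 on [1, sqrt(6)/2); t**2*log(t**2) on [sqrt(6)/2, sqrt(3)); …
invert the power substitution to get t on [0, 1); t + 3 on [1, 3/2); t*log(t) on [3/2, 3); …
along the cuts 1, sqrt(6)/2, sqrt(3), ℳ[f](s) splits into 4 integrals
on [0, 1) integrate f = t**3 against the kernel
on [1, sqrt(6)/2) integrate f = t*(t**2 + 3) against the kernel
on [sqrt(6)/2, sqrt(3)): add ∫ t**3*log(t**2)·t^(s-1) dt
for t in [sqrt(3), ∞): the term is ∫ t**(-5)·t^(s-1)

F(4) = -113*sqrt(3)/147 - 27*sqrt(6)*log(3)/112 - 3/5 + 27*sqrt(6)*log(2)/112 + 3861*sqrt(6)/3920 + 27*sqrt(3)*log(3)/7
F(0) = -3 - 89*sqrt(3)/135 + log(2**(sqrt(6)/4)*3**(-sqrt(6)/4 + sqrt(3))) + 23*sqrt(6)/12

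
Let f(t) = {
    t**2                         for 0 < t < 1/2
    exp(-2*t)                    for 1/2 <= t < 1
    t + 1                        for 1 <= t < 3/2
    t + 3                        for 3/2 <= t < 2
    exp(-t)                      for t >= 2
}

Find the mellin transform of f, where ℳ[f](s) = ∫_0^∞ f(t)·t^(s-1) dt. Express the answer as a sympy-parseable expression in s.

(20*2**(2*s)*s*(s + 2) + 12*2**(2*s)*(s + 2) + 4*2**s*s*(s + 1)*(s + 2)*uppergamma(s, 2) - 8*2**s*s*(s + 2) - 4*2**s*(s + 2) - 8*3**s*s*(s + 2) - 8*3**s*(s + 2) + 4*s*(s + 1)*(s + 2)*uppergamma(s, 1) - 4*s*(s + 1)*(s + 2)*uppergamma(s, 2) + s*(s + 1))/(4*2**s*s*(s + 1)*(s + 2))
  Re(s) > -2

split f at 1/2, 1, 3/2, 2: ℳ[f](s) collects 5 kernel integrals
∫ t**2·t^(s-1) over [0, 1/2)
between 1/2 and 1 the integrand is exp(-2*t)·t^(s-1)
piece [1, 3/2): integrate (t + 1) against the kernel
between 3/2 and 2 the integrand is (t + 3)·t^(s-1)
on [2, ∞) integrate f = exp(-t) against the kernel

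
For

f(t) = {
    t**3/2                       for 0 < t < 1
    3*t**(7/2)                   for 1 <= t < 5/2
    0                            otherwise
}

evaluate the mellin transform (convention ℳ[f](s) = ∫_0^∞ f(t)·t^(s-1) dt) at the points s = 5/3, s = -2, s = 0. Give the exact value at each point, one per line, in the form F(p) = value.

treat the 2 regions marked off by 1 separately and sum
on [0, 1): add ∫ t**3/2·t^(s-1) dt
for t in [1, 5/2): the term is ∫ 3*t**(7/2)·t^(s-1)

F(5/3) = -411/868 + 28125*2**(5/6)*5**(1/6)/992
F(-2) = -3/2 + 5*sqrt(10)/2
F(0) = -29/42 + 375*sqrt(10)/56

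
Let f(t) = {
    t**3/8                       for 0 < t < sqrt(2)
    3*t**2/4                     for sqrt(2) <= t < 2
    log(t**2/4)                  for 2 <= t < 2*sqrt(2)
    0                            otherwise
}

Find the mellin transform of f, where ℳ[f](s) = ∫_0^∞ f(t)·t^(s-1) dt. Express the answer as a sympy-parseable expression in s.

the common scale on t comes off first: t**3 on [0, sqrt(2)/2); 3*t**2 on [sqrt(2)/2, 1); log(t**2) on [1, sqrt(2))
invert the power substitution to get t**(3/2) on [0, 1/2); 3*t on [1/2, 1); log(t) on [1, 2)
split f at sqrt(2), 2: ℳ[f](s) collects 3 kernel integrals
segment 0 to sqrt(2) holds t**3/8; add its integral
the [sqrt(2), 2) slice contributes ∫ 3*t**2/4·t^(s-1) dt
∫ over [2, 2*sqrt(2)) of log(t**2/4)·t^(s-1) joins the sum

2**(s/2)*(12*2**(s/2)*s**2*(s + 3) + 8*2**(s/2)*(s + 2)*(s + 3) + 4*2**s*s*(s + 2)*(s + 3)*log(2) - 8*2**s*(s + 2)*(s + 3) + sqrt(2)*s**2*(s + 2) - 6*s**2*(s + 3))/(4*s**2*(s + 2)*(s + 3))
  Re(s) > -3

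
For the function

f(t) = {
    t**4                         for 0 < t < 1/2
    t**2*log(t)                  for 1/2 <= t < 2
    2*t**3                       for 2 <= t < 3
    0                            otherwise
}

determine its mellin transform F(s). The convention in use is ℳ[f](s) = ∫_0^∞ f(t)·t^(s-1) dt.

peel off the shared t-power: t**2 on [0, 1/2); log(t) on [1/2, 2); 2*t on [2, 3)
slice at 1/2, 2, transform all 3 pieces, and sum them
segment [0, 1/2) carries t**4; integrate it
between 1/2 and 2 the integrand is t**2*log(t)·t^(s-1)
∫ over [2, 3) of 2*t**3·t^(s-1) joins the sum

(-256*2**(2*s)*(s + 2)**2*(s + 4) + 64*2**(2*s)*(s + 2)*(s + 3)*(s + 4)*log(2) - 64*2**(2*s)*(s + 3)*(s + 4) + 864*6**s*(s + 2)**2*(s + 4) + (s + 2)**2*(s + 3) + 4*(s + 2)*(s + 3)*(s + 4)*log(2) + 4*(s + 3)*(s + 4))/(16*2**s*(s + 2)**2*(s + 3)*(s + 4))
  Re(s) > -4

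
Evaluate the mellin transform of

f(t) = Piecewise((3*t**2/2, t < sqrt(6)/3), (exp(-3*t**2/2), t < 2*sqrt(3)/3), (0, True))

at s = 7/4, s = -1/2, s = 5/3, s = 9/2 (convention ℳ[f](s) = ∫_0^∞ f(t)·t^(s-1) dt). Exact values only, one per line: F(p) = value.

undo the power substitution: 3*t/2 on [0, 2/3); exp(-3*t/2) on [2/3, 4/3)
invert the common scale on t to get t on [0, 1); exp(-t) on [1, 2)
integrate the 2 segments split at sqrt(6)/3, then add the results
∫ over [0, sqrt(6)/3) of 3*t**2/2·t^(s-1) joins the sum
∫ exp(-3*t**2/2)·t^(s-1) over [sqrt(6)/3, 2*sqrt(3)/3)

F(7/4) = 384**(1/8)*(-15*uppergamma(7/8, 2) + 15*uppergamma(7/8, 1) + 8)/90
F(-1/2) = 24**(1/4)*(-3*uppergamma(-1/4, 2) + 3*uppergamma(-1/4, 1) + 4)/12
F(5/3) = 96**(1/6)*(-11*uppergamma(5/6, 2) + 11*uppergamma(5/6, 1) + 6)/66
F(9/2) = 2*54**(1/4)*(-13*uppergamma(9/4, 2) + 4 + 13*uppergamma(9/4, 1))/351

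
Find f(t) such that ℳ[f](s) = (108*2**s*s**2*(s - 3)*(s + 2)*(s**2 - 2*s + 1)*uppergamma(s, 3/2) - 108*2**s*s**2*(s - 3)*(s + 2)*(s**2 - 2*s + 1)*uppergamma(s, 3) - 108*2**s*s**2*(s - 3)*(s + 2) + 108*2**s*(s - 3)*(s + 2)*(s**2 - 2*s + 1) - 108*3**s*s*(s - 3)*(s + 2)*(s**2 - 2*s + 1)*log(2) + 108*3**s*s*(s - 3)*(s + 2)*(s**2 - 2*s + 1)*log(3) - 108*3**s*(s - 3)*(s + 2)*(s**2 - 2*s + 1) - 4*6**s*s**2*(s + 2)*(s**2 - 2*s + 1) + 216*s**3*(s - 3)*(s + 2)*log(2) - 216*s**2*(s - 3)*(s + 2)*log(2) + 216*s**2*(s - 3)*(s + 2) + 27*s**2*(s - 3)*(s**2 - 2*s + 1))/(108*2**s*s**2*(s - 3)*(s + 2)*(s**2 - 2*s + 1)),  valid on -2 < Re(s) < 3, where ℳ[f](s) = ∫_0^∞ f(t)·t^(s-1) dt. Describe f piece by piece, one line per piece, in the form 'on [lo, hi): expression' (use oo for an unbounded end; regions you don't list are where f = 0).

on [0, 1/2): t**2
on [1/2, 1): log(t)/t
on [1, 3/2): log(t)
on [3/2, 3): exp(-t)
on [3, oo): t**(-3)

decompose at 1/2, 1, 3/2, 3; ℳ[f](s) sums the 5 pieces' integrals
[0, 1/2) adds the kernel integral of t**2
on [1/2, 1): add ∫ log(t)/t·t^(s-1) dt
the [1, 3/2) slice contributes ∫ log(t)·t^(s-1) dt
[3/2, 3) adds the kernel integral of exp(-t)
segment 3 to ∞ holds t**(-3); add its integral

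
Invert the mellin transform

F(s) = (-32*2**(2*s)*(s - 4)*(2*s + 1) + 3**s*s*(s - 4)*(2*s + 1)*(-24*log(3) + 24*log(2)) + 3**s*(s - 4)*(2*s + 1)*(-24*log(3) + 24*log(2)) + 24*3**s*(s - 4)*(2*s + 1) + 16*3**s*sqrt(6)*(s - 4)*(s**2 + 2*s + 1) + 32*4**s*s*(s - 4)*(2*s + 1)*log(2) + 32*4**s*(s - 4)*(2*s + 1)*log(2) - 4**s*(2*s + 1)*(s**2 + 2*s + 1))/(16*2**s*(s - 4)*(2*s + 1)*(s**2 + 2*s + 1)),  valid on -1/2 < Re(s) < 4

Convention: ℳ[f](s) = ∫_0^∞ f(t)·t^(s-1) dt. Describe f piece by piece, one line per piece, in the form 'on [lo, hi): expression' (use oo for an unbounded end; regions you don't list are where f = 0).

treat the 3 regions marked off by 3/2, 2 separately and sum
∫ over [0, 3/2) of sqrt(t)·t^(s-1) joins the sum
over [3/2, 2), the kernel integral of t*log(t) enters the sum
on [2, ∞): add ∫ t**(-4)·t^(s-1) dt

on [0, 3/2): sqrt(t)
on [3/2, 2): t*log(t)
on [2, oo): t**(-4)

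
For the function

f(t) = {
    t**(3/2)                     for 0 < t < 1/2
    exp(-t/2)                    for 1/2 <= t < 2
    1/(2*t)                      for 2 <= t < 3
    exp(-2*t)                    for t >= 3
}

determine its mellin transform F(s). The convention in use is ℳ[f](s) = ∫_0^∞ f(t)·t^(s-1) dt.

cuts at 1/2, 2, 3: linearity sums the 4 kernel integrals
segment [0, 1/2) carries t**(3/2); integrate it
for t in [1/2, 2): the term is ∫ exp(-t/2)·t^(s-1)
segment [2, 3) carries 1/(2*t); integrate it
for t in [3, ∞): the term is ∫ exp(-2*t)·t^(s-1)

(12*24**s*(s - 1)*(2*s + 3)*uppergamma(s, 1/4) - 12*24**s*(s - 1)*(2*s + 3)*uppergamma(s, 1) - 3*24**s*(2*s + 3) + 2*36**s*(2*s + 3) + 12*6**s*(s - 1)*(2*s + 3)*uppergamma(s, 6) + 6*sqrt(2)*6**s*(s - 1))/(12*12**s*(s - 1)*(2*s + 3))
  Re(s) > -3/2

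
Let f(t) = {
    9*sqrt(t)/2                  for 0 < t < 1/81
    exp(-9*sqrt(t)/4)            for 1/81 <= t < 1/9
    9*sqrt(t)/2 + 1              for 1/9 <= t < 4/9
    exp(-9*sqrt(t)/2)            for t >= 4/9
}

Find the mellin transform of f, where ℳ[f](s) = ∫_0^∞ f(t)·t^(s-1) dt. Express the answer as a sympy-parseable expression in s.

undo the power substitution: 9*t/2 on [0, 1/9); exp(-9*t/4) on [1/9, 1/3); 9*t/2 + 1 on [1/3, 2/3); …
undo the common scale on t: 3*t/2 on [0, 1/3); exp(-3*t/4) on [1/3, 1); 3*t/2 + 1 on [1, 2); …
undo the common scale on t: t on [0, 1/2); exp(-t/2) on [1/2, 3/2); t + 1 on [3/2, 3); …
along the cuts 1/81, 1/9, 4/9, ℳ[f](s) splits into 4 integrals
piece [0, 1/81): integrate 9*sqrt(t)/2 against the kernel
on [1/81, 1/9) integrate f = exp(-9*sqrt(t)/4) against the kernel
on [1/9, 4/9): add ∫ (9*sqrt(t)/2 + 1)·t^(s-1) dt
on [4/9, ∞): add ∫ exp(-9*sqrt(t)/2)·t^(s-1) dt

(2**(2*s + 1)*s*(2*s + 1)*uppergamma(2*s, 3) + 2**(4*s + 1)*s*(2*s + 1)*uppergamma(2*s, 1/4) - 2**(4*s + 1)*s*(2*s + 1)*uppergamma(2*s, 3/4) + 8*36**s*s + 36**s - 5*9**s*s - 9**s + s)/(81**s*s*(2*s + 1))
  Re(s) > -1/2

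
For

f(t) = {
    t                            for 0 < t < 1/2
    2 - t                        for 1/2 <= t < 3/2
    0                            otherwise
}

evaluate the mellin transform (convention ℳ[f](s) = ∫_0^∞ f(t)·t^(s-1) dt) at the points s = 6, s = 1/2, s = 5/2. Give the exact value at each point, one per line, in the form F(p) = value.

F(6) = 3637/2688
F(1/2) = sqrt(2)*(-10 + 9*sqrt(3))/6
F(5/2) = -9*sqrt(2)/140 + 117*sqrt(6)/280

linearity at 1/2 turns ℳ[f](s) into 2 summed integrals
∫ over [0, 1/2) of t·t^(s-1) joins the sum
on [1/2, 3/2): add ∫ (2 - t)·t^(s-1) dt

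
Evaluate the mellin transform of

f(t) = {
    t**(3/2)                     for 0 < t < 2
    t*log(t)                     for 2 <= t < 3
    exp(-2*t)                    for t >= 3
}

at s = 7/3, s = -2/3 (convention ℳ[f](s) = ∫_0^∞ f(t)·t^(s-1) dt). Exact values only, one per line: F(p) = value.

F(7/3) = -243*3**(1/3)/100 - 12*2**(1/3)*log(2)/5 + 2**(2/3)*uppergamma(7/3, 6)/8 + 18*2**(1/3)/25 + 48*2**(5/6)/23 + 81*3**(1/3)*log(3)/10
F(-2/3) = -9*3**(1/3) + 2**(2/3)*uppergamma(-2/3, 6) + log(3**(3*3**(1/3))/2**(3*2**(1/3))) + 6*2**(5/6)/5 + 9*2**(1/3)

the 3 pieces separated at 2, 3 each add one integral
∫ t**(3/2)·t^(s-1) over [0, 2)
between 2 and 3 the integrand is t*log(t)·t^(s-1)
piece [3, ∞): integrate exp(-2*t) against the kernel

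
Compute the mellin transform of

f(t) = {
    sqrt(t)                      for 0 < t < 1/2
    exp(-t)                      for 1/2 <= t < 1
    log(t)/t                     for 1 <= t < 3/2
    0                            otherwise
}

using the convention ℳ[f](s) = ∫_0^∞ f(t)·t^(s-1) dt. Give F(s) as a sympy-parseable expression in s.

linearity at 1/2, 1 turns ℳ[f](s) into 3 summed integrals
the [0, 1/2) slice contributes ∫ sqrt(t)·t^(s-1) dt
over [1/2, 1), the kernel integral of exp(-t) enters the sum
on [1, 3/2): add ∫ log(t)/t·t^(s-1) dt

(3*2**s*(2*s + 1)*(s**2 - 2*s + 1)*uppergamma(s, 1/2) - 3*2**s*(2*s + 1)*(s**2 - 2*s + 1)*uppergamma(s, 1) + 3*2**s*(2*s + 1) + 3**s*s*(2*s + 1)*(-2*log(2) + 2*log(3)) - 2*3**s*(2*s + 1) + 3**s*(2*s + 1)*(-2*log(3) + 2*log(2)) + 3*sqrt(2)*(s**2 - 2*s + 1))/(3*2**s*(2*s + 1)*(s**2 - 2*s + 1))
  Re(s) > -1/2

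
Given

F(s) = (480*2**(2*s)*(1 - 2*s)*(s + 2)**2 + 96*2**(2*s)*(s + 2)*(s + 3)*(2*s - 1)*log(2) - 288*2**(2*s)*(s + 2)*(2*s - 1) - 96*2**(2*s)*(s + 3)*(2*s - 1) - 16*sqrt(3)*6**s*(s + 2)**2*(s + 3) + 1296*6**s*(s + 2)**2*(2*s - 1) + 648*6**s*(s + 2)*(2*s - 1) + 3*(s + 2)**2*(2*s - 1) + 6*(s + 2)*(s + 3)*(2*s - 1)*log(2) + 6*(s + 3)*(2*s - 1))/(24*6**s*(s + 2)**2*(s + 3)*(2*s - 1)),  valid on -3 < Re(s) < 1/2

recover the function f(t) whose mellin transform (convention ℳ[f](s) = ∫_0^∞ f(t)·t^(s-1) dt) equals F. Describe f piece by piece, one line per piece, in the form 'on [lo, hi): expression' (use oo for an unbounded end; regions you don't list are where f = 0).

on [0, 1/6): 27*t**3
on [1/6, 2/3): 9*t**2*log(3*t)
on [2/3, 1): 9*t**2*(3*t + 3)
on [1, oo): sqrt(3)/(3*sqrt(t))

reversing the common scale on t: t**3 on [0, 1/2); t**2*log(t) on [1/2, 2); t**2*(t + 3) on [2, 3); …
undo the shared t-power: t on [0, 1/2); log(t) on [1/2, 2); t + 3 on [2, 3); …
summing 4 kernel integrals split by 1/6, 2/3, 1 yields ℳ[f](s)
segment 0 to 1/6 holds 27*t**3; add its integral
the [1/6, 2/3) slice contributes ∫ 9*t**2*log(3*t)·t^(s-1) dt
on [2/3, 1) integrate f = 9*t**2*(3*t + 3) against the kernel
for t in [1, ∞): the term is ∫ sqrt(3)/(3*sqrt(t))·t^(s-1)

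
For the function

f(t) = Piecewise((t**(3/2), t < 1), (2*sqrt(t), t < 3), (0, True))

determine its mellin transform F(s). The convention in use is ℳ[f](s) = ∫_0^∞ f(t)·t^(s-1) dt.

(4*sqrt(3)*3**s*(2*s + 3) - 4*s - 10)/((2*s + 1)*(2*s + 3))
  Re(s) > -3/2

f breaks at 1 into 2 integrals to sum
[0, 1) adds the kernel integral of t**(3/2)
for t in [1, 3): the term is ∫ 2*sqrt(t)·t^(s-1)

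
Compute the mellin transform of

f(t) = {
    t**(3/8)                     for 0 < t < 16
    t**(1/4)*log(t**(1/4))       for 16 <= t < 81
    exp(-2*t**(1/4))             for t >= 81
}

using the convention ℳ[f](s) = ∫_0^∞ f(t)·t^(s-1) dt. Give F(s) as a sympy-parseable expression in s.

remove the power substitution first: t**(3/4) on [0, 4); sqrt(t)*log(sqrt(t)) on [4, 9); exp(-2*sqrt(t)) on [9, ∞)
back out the power substitution: t**(3/2) on [0, 2); t*log(t) on [2, 3); exp(-2*t) on [3, ∞)
treat the 3 regions marked off by 16, 81 separately and sum
segment 0 to 16 holds t**(3/8); add its integral
∫ over [16, 81) of t**(1/4)*log(t**(1/4))·t^(s-1) joins the sum
segment 81 to ∞ holds exp(-2*t**(1/4)); add its integral

4*(12*104976**s*s*(8*s + 3)*log(3) - 3*104976**s*(8*s + 3) + 3*104976**s*(8*s + 3)*log(3) - 8*20736**s*s*(8*s + 3)*log(2) - 2*20736**s*(8*s + 3)*log(2) + 2*20736**s*(8*s + 3) + 4*sqrt(2)*20736**s*(16*s**2 + 8*s + 1) + 81**s*(8*s + 3)*(16*s**2 + 8*s + 1)*uppergamma(4*s, 6))/(1296**s*(8*s + 3)*(16*s**2 + 8*s + 1))
  Re(s) > -3/8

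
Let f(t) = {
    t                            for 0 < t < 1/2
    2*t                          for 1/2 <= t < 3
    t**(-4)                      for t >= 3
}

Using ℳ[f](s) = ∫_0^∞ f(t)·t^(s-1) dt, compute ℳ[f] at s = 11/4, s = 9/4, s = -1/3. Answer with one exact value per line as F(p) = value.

F(11/4) = 2**(1/4)*(-3 + 1304*6**(3/4))/180
F(9/4) = 2**(3/4)*(-63 + 27320*6**(1/4))/3276
F(-1/3) = 2**(1/3)*(-3159 + 6320*6**(2/3))/4212

cuts at 1/2, 3: linearity sums the 3 kernel integrals
on [0, 1/2) integrate f = t against the kernel
piece [1/2, 3): integrate 2*t against the kernel
piece [3, ∞): integrate t**(-4) against the kernel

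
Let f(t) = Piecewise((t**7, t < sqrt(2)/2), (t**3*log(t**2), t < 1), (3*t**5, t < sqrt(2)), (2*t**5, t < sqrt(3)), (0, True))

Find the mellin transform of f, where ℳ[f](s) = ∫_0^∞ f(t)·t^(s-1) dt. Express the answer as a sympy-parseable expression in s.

2**(-s/2 - 7/2)*(-3*2**(s/2 + 7/2)*(s + 7)*(4*s - (s + 5)**2 + 16) + 2**(s/2 + 9/2)*(s + 5)*(s + 7) + 2**(s + 6)*(s + 7)*(4*s - (s + 5)**2 + 16) + 4*6**(s/2 + 5/2)*(s + 7)*(4*s - (s + 5)**2 + 16) - 4*(s + 5)**2*(s + 7)*log(2) - 8*(s + 5)*(s + 7) + 8*(s + 5)*(s + 7)*log(2) + (s + 5)*(4*s - (s + 5)**2 + 16))/((s + 5)*(s + 7)*(4*s - (s + 5)**2 + 16))
  Re(s) > -7

reversing the shared t-power: t**6 on [0, sqrt(2)/2); t**2*log(t**2) on [sqrt(2)/2, 1); 3*t**4 on [1, sqrt(2)); …
reversing the power substitution: t**3 on [0, 1/2); t*log(t) on [1/2, 1); 3*t**2 on [1, 2); …
peel off the shared t-power: t on [0, 1/2); log(t)/t on [1/2, 1); 3 on [1, 2); …
decompose at sqrt(2)/2, 1, sqrt(2); ℳ[f](s) sums the 4 pieces' integrals
segment 0 to sqrt(2)/2 holds t**7; add its integral
∫ t**3*log(t**2)·t^(s-1) over [sqrt(2)/2, 1)
between 1 and sqrt(2) the integrand is 3*t**5·t^(s-1)
piece [sqrt(2), sqrt(3)): integrate 2*t**5 against the kernel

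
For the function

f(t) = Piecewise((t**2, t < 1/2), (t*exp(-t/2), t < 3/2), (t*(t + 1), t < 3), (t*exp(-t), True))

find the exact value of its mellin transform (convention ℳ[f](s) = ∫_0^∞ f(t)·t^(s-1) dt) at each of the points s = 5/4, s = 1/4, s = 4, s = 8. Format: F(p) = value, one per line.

F(5/4) = -4*2**(1/4)*uppergamma(9/4, 3/4) - 53*2**(3/4)*3**(1/4)/52 + 2**(3/4)/52 + uppergamma(9/4, 3) + 4*2**(1/4)*uppergamma(9/4, 1/4) + 160*3**(1/4)/13
F(1/4) = 2**(3/4)*(-99*3**(1/4) - 90*sqrt(2)*uppergamma(5/4, 3/4) + 45*2**(1/4)*uppergamma(5/4, 3) + 5 + 90*sqrt(2)*uppergamma(5/4, 1/4) + 288*6**(1/4))/90
F(4) = -12993*exp(-3/4)/8 + 393*exp(-3) + 80009/480 + 7889*exp(-1/4)/8
F(8) = -5593984641*exp(-3/4)/128 + 20689567/2560 + 806769*exp(-3) + 3392923553*exp(-1/4)/128

back out the shared t-power: t on [0, 1/2); exp(-t/2) on [1/2, 3/2); t + 1 on [3/2, 3); …
linearity at 1/2, 3/2, 3 turns ℳ[f](s) into 4 summed integrals
the [0, 1/2) slice contributes ∫ t**2·t^(s-1) dt
∫ t*exp(-t/2)·t^(s-1) over [1/2, 3/2)
over [3/2, 3), the kernel integral of t*(t + 1) enters the sum
the [3, ∞) slice contributes ∫ t*exp(-t)·t^(s-1) dt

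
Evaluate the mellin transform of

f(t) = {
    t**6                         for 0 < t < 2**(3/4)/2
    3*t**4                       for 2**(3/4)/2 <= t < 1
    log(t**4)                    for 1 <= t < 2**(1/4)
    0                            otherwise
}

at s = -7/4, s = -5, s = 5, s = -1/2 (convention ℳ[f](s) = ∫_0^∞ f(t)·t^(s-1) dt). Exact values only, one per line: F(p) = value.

F(-7/4) = -32*2**(9/16)/49 - 2*2**(7/16)/3 - 2*2**(9/16)*log(2)/7 + 2**(15/16)/17 + 388/147
F(-5) = -71/25 - 2**(3/4)*log(2)/20 + 23*2**(3/4)/50 + 3*2**(1/4)
F(5) = -679*2**(1/4)/2200 - 2**(3/4)/24 + 2*2**(1/4)*log(2)/5 + 37/75
F(-1/2) = -8*2**(7/8) - 2**(7/8)*log(2) - 3*2**(1/8)/7 + 2**(5/8)/22 + 118/7

peel off the power substitution: t**3 on [0, sqrt(2)/2); 3*t**2 on [sqrt(2)/2, 1); log(t**2) on [1, sqrt(2))
reversing the power substitution: t**(3/2) on [0, 1/2); 3*t on [1/2, 1); log(t) on [1, 2)
decompose at 2**(3/4)/2, 1; ℳ[f](s) sums the 3 pieces' integrals
on [0, 2**(3/4)/2): add ∫ t**6·t^(s-1) dt
∫ 3*t**4·t^(s-1) over [2**(3/4)/2, 1)
on [1, 2**(1/4)): add ∫ log(t**4)·t^(s-1) dt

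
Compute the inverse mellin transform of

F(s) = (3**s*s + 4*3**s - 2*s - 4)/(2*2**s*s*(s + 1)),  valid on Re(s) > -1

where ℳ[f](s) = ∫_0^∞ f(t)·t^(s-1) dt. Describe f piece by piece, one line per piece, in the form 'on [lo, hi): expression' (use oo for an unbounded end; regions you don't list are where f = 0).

on [0, 1/2): t
on [1/2, 3/2): 2 - t

treat the 2 regions marked off by 1/2 separately and sum
the [0, 1/2) slice contributes ∫ t·t^(s-1) dt
between 1/2 and 3/2 the integrand is (2 - t)·t^(s-1)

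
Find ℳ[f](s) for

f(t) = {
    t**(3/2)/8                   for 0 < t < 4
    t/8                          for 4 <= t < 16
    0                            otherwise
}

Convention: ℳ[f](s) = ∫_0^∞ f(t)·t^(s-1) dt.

the power substitution comes off first: t**3/8 on [0, 2); t**2/8 on [2, 4)
undo the common scale on t: t**3 on [0, 1); t**2/2 on [1, 2)
invert the shared t-power to get t on [0, 1); 1/2 on [1, 2)
treat the 2 regions marked off by 4 separately and sum
over [0, 4), the kernel integral of t**(3/2)/8 enters the sum
for t in [4, 16): the term is ∫ t/8·t^(s-1)

4**s*(4*2**(2*s)*(2*s + 3) + 2*s + 1)/(2*(s + 1)*(2*s + 3))
  Re(s) > -3/2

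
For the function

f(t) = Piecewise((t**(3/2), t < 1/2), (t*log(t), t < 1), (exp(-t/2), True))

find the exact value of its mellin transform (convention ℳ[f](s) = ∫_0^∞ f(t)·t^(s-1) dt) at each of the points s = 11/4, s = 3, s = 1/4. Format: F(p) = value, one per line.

F(11/4) = 2**(1/4)*(-1088*2**(3/4) + 136 + 225*sqrt(2) + 510*log(2) + 122400*sqrt(2)*uppergamma(11/4, 1/2))/30600
F(3) = -15/256 + sqrt(2)/144 + log(2)/64 + 26*exp(-1/2)
F(1/4) = 2**(3/4)*(-112*2**(1/4) + 25*sqrt(2) + 70*log(2) + 56 + 175*sqrt(2)*uppergamma(1/4, 1/2))/350

breakpoints 1/2, 1: one integral from each of the 3 segments
[0, 1/2) adds the kernel integral of t**(3/2)
segment [1/2, 1) carries t*log(t); integrate it
on [1, ∞) integrate f = exp(-t/2) against the kernel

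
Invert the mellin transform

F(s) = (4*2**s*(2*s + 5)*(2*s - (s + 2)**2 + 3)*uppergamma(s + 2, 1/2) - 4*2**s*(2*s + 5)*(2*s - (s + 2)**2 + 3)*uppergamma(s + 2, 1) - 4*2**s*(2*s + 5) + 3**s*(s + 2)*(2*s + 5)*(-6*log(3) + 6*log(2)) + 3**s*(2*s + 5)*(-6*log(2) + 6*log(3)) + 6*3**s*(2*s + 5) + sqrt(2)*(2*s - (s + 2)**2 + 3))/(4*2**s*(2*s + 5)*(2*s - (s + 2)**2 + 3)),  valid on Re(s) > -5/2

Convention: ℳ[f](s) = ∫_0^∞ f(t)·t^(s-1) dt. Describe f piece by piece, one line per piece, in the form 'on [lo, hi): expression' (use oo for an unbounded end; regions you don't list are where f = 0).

strip the shared t-power: t**(3/2) on [0, 1/2); t*exp(-t) on [1/2, 1); log(t) on [1, 3/2)
invert the shared t-power to get sqrt(t) on [0, 1/2); exp(-t) on [1/2, 1); log(t)/t on [1, 3/2)
decompose at 1/2, 1; ℳ[f](s) sums the 3 pieces' integrals
between 0 and 1/2 the integrand is t**(5/2)·t^(s-1)
on [1/2, 1) integrate f = t**2*exp(-t) against the kernel
over [1, 3/2), the kernel integral of t*log(t) enters the sum

on [0, 1/2): t**(5/2)
on [1/2, 1): t**2*exp(-t)
on [1, 3/2): t*log(t)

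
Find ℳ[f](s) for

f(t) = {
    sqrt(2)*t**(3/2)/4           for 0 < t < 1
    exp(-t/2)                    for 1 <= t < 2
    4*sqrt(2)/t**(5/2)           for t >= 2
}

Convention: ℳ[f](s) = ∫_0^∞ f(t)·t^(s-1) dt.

(2*2**s*(2*s - 5)*(2*s + 3)*uppergamma(s, 1/2) - 2*2**s*(2*s - 5)*(2*s + 3)*uppergamma(s, 1) - 4*2**s*(2*s + 3) + sqrt(2)*(2*s - 5))/(2*(2*s - 5)*(2*s + 3))
  -3/2 < Re(s) < 5/2

remove the common scale on t first: t**(3/2) on [0, 1/2); exp(-t) on [1/2, 1); t**(-5/2) on [1, ∞)
cuts at 1, 2: linearity sums the 3 kernel integrals
∫ sqrt(2)*t**(3/2)/4·t^(s-1) over [0, 1)
over [1, 2), the kernel integral of exp(-t/2) enters the sum
for t in [2, ∞): the term is ∫ 4*sqrt(2)/t**(5/2)·t^(s-1)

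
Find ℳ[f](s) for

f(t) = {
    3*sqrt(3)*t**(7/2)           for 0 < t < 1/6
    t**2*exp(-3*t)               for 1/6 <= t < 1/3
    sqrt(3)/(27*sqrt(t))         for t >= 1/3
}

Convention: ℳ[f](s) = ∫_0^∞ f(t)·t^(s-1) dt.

the shared t-power comes off first: 3*sqrt(3)*t**(3/2) on [0, 1/6); exp(-3*t) on [1/6, 1/3); sqrt(3)/(27*t**(5/2)) on [1/3, ∞)
back out the common scale on t: 3*sqrt(6)*t**(3/2)/4 on [0, 1/3); exp(-3*t/2) on [1/3, 2/3); 4*sqrt(6)/(27*t**(5/2)) on [2/3, ∞)
back out the common scale on t: t**(3/2) on [0, 1/2); exp(-t) on [1/2, 1); t**(-5/2) on [1, ∞)
integrate the 3 segments split at 1/6, 1/3, then add the results
∫ 3*sqrt(3)*t**(7/2)·t^(s-1) over [0, 1/6)
on [1/6, 1/3): add ∫ t**2*exp(-3*t)·t^(s-1) dt
the [1/3, ∞) slice contributes ∫ sqrt(3)/(27*sqrt(t))·t^(s-1) dt

(8*2**s*(2*s - 1)*(2*s + 7)*uppergamma(s + 2, 1/2) - 8*2**s*(2*s - 1)*(2*s + 7)*uppergamma(s + 2, 1) - 16*2**s*(2*s + 7) + sqrt(2)*(2*s - 1))/(72*6**s*(2*s - 1)*(2*s + 7))
  -7/2 < Re(s) < 1/2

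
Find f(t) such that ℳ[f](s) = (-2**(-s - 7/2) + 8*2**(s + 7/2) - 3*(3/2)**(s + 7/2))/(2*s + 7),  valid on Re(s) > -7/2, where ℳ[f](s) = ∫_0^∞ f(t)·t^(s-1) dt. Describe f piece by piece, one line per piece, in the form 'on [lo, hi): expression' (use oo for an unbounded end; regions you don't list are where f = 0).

linearity at 1/2, 3/2 turns ℳ[f](s) into 3 summed integrals
on [0, 1/2): add ∫ 2*t**(7/2)·t^(s-1) dt
for t in [1/2, 3/2): the term is ∫ 5*t**(7/2)/2·t^(s-1)
∫ over [3/2, 2) of 4*t**(7/2)·t^(s-1) joins the sum

on [0, 1/2): 2*t**(7/2)
on [1/2, 3/2): 5*t**(7/2)/2
on [3/2, 2): 4*t**(7/2)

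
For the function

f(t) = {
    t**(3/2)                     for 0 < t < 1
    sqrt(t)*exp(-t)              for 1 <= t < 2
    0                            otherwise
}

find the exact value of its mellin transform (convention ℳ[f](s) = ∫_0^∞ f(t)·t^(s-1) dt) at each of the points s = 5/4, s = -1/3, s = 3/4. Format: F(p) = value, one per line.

strip the shared t-power: t on [0, 1); exp(-t) on [1, 2)
the 2 pieces separated at 1 each add one integral
∫ over [0, 1) of t**(3/2)·t^(s-1) joins the sum
piece [1, 2): integrate sqrt(t)*exp(-t) against the kernel

F(5/4) = -uppergamma(7/4, 2) + 4/11 + uppergamma(7/4, 1)
F(-1/3) = -uppergamma(1/6, 2) + uppergamma(1/6, 1) + 6/7
F(3/4) = -uppergamma(5/4, 2) + uppergamma(5/4, 1) + 4/9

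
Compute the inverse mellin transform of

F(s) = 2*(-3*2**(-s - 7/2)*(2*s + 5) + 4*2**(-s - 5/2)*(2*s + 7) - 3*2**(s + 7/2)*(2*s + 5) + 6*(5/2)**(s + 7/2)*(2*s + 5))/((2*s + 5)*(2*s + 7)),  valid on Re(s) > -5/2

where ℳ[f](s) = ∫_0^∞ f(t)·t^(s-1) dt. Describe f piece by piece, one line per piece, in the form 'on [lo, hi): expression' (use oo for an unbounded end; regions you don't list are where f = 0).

on [0, 1/2): 4*t**(5/2)
on [1/2, 2): 3*t**(7/2)
on [2, 5/2): 6*t**(7/2)

summing 3 kernel integrals split by 1/2, 2 yields ℳ[f](s)
∫ over [0, 1/2) of 4*t**(5/2)·t^(s-1) joins the sum
on [1/2, 2) integrate f = 3*t**(7/2) against the kernel
segment 2 to 5/2 holds 6*t**(7/2); add its integral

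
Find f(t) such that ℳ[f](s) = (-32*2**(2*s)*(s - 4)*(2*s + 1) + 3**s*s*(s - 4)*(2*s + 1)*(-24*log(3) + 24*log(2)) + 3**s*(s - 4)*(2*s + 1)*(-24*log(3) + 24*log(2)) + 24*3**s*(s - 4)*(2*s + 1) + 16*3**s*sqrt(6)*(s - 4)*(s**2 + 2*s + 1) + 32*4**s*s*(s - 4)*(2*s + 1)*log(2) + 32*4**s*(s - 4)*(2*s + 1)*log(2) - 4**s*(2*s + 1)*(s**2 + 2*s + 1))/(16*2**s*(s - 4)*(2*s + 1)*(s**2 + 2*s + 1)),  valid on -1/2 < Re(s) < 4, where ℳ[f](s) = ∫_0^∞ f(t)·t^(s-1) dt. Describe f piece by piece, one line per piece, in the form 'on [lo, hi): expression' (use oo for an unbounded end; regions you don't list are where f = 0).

on [0, 3/2): sqrt(t)
on [3/2, 2): t*log(t)
on [2, oo): t**(-4)

linearity at 3/2, 2 turns ℳ[f](s) into 3 summed integrals
over [0, 3/2), the kernel integral of sqrt(t) enters the sum
∫ over [3/2, 2) of t*log(t)·t^(s-1) joins the sum
piece [2, ∞): integrate t**(-4) against the kernel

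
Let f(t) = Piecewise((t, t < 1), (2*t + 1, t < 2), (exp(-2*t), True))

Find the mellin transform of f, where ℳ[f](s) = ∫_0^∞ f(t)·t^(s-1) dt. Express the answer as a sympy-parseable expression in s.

(2**s*s*(s + 1)*uppergamma(s, 4) - 2*4**s*s - 4**s + 5*8**s*s + 8**s)/(4**s*s*(s + 1))
  Re(s) > -1

along the cuts 1, 2, ℳ[f](s) splits into 3 integrals
∫ t·t^(s-1) over [0, 1)
between 1 and 2 the integrand is (2*t + 1)·t^(s-1)
segment 2 to ∞ holds exp(-2*t); add its integral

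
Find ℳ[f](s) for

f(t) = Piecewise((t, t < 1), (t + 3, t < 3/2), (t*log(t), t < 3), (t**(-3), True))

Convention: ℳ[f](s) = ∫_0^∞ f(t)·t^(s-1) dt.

along the cuts 1, 3/2, 3, ℳ[f](s) splits into 4 integrals
segment 0 to 1 holds t; add its integral
over [1, 3/2), the kernel integral of (t + 3) enters the sum
over [3/2, 3), the kernel integral of t*log(t) enters the sum
[3, ∞) adds the kernel integral of t**(-3)

(-162*2**s*s*(s - 3)*(s**2 + 2*s + 1) - 162*2**s*(s - 3)*(s**2 + 2*s + 1) - 81*3**s*s**2*(s - 3)*(s + 1)*log(3) + 81*3**s*s**2*(s - 3)*(s + 1)*log(2) - 81*3**s*s*(s - 3)*(s + 1)*log(3) + 81*3**s*s*(s - 3)*(s + 1)*log(2) + 81*3**s*s*(s - 3)*(s + 1) + 243*3**s*s*(s - 3)*(s**2 + 2*s + 1) + 162*3**s*(s - 3)*(s**2 + 2*s + 1) + 162*6**s*s**2*(s - 3)*(s + 1)*log(3) - 162*6**s*s*(s - 3)*(s + 1) + 162*6**s*s*(s - 3)*(s + 1)*log(3) - 2*6**s*s*(s + 1)*(s**2 + 2*s + 1))/(54*2**s*s*(s - 3)*(s + 1)*(s**2 + 2*s + 1))
  -1 < Re(s) < 3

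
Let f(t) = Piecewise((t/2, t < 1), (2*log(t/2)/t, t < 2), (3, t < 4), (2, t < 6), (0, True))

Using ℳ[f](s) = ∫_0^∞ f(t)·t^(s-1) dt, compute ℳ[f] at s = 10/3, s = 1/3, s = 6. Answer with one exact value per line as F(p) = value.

peel off the common scale on t: t on [0, 1/2); log(t)/t on [1/2, 1); 3 on [1, 2); …
cuts at 1, 2, 4: linearity sums the 4 kernel integrals
for t in [0, 1): the term is ∫ t/2·t^(s-1)
the [1, 2) slice contributes ∫ 2*log(t/2)/t·t^(s-1) dt
[2, 4) adds the kernel integral of 3
[4, 6) adds the kernel integral of 2

F(10/3) = -2124*2**(1/3)/245 + 615/1274 + 6*log(2)/7 + 96*2**(2/3)/5 + 648*6**(1/3)/5
F(1/3) = -45*2**(1/3)/4 - 3*log(2) + 3*2**(2/3) + 39/8 + 6*6**(1/3)
F(6) = 2*log(2)/5 + 17010271/1050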